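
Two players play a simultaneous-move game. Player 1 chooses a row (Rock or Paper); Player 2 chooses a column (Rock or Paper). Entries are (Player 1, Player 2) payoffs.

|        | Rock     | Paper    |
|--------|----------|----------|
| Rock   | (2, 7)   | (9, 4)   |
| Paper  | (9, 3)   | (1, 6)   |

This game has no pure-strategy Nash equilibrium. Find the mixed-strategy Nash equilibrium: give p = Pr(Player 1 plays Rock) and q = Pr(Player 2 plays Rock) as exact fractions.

Each player's mixing probability is pinned down by making the *other* player indifferent.
Player 2 indifferent between Rock and Paper: p·7 + (1−p)·3 = p·4 + (1−p)·6 ⟹ 3 + 4p = 6 + (-2)p ⟹ p = 1/2.
Player 1 indifferent between Rock and Paper: q·2 + (1−q)·9 = q·9 + (1−q)·1 ⟹ 9 + (-7)q = 1 + 8q ⟹ q = 8/15.

p = 1/2, q = 8/15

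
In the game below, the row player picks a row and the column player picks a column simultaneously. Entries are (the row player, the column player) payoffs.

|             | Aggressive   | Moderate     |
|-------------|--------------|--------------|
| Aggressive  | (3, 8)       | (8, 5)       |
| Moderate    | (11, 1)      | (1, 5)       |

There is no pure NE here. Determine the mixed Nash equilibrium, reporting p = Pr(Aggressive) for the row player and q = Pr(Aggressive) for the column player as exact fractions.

Each player's mixing probability is pinned down by making the *other* player indifferent.
The column player indifferent between Aggressive and Moderate: p·8 + (1−p)·1 = p·5 + (1−p)·5 ⟹ 1 + 7p = 5 + 0p ⟹ p = 4/7.
The row player indifferent between Aggressive and Moderate: q·3 + (1−q)·8 = q·11 + (1−q)·1 ⟹ 8 + (-5)q = 1 + 10q ⟹ q = 7/15.

p = 4/7, q = 7/15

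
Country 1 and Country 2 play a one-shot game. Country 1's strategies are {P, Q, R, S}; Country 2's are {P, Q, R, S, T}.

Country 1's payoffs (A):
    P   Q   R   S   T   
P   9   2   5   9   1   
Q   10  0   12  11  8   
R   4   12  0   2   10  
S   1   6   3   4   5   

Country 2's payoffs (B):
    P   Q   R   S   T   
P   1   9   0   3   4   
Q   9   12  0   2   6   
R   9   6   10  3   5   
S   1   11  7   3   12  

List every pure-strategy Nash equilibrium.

Find each player's best response to every opponent strategy; NE are the intersections.
Country 1's best responses — vs P: Q (payoff 10); vs Q: R (payoff 12); vs R: Q (payoff 12); vs S: Q (payoff 11); vs T: R (payoff 10).
Country 2's best responses — vs P: Q (payoff 9); vs Q: Q (payoff 12); vs R: R (payoff 10); vs S: T (payoff 12).
No cell has both players best-responding. For instance, Country 1's best reply to P is Q, but against Q Country 2 prefers Q over P.

None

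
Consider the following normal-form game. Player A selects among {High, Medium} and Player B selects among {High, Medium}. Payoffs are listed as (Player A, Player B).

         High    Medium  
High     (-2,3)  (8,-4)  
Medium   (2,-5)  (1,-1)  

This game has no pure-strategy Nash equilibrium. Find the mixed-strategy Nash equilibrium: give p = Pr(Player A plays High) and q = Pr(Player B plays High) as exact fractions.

In a mixed NE each player is indifferent between their pure strategies, so the opponent's mix sets the indifference.
Player B indifferent between High and Medium: p·3 + (1−p)·(-5) = p·(-4) + (1−p)·(-1) ⟹ (-5) + 8p = (-1) + (-3)p ⟹ p = 4/11.
Player A indifferent between High and Medium: q·(-2) + (1−q)·8 = q·2 + (1−q)·1 ⟹ 8 + (-10)q = 1 + 1q ⟹ q = 7/11.

p = 4/11, q = 7/11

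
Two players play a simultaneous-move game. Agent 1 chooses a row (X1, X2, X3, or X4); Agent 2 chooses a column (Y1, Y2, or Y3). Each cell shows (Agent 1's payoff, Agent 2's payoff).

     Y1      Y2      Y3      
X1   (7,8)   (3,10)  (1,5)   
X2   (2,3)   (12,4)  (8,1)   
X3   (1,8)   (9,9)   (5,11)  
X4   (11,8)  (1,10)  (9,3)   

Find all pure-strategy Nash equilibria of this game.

Find each player's best response to every opponent strategy; NE are the intersections.
Agent 1's best responses — vs Y1: X4 (payoff 11); vs Y2: X2 (payoff 12); vs Y3: X4 (payoff 9).
Agent 2's best responses — vs X1: Y2 (payoff 10); vs X2: Y2 (payoff 4); vs X3: Y3 (payoff 11); vs X4: Y2 (payoff 10).
The only mutual best response is (X2, Y2); neither player gains by switching there.

(X2, Y2)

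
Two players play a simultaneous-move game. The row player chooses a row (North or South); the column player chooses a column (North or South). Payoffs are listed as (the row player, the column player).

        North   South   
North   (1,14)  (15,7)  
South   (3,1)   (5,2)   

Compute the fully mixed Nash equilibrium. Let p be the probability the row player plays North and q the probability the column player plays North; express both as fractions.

p = 1/8, q = 5/6

In a mixed NE each player is indifferent between their pure strategies, so the opponent's mix sets the indifference.
The column player indifferent between North and South: p·14 + (1−p)·1 = p·7 + (1−p)·2 ⟹ 1 + 13p = 2 + 5p ⟹ p = 1/8.
The row player indifferent between North and South: q·1 + (1−q)·15 = q·3 + (1−q)·5 ⟹ 15 + (-14)q = 5 + (-2)q ⟹ q = 5/6.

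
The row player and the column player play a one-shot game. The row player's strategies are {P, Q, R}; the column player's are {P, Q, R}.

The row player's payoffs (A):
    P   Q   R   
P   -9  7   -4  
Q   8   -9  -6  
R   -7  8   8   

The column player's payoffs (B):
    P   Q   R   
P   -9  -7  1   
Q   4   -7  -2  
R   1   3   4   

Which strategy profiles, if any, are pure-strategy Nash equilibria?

Check mutual best responses: a cell is a NE iff neither player can gain by unilaterally deviating.
The row player's best responses — vs P: Q (payoff 8); vs Q: R (payoff 8); vs R: R (payoff 8).
The column player's best responses — vs P: R (payoff 1); vs Q: P (payoff 4); vs R: R (payoff 4).
Mutual best responses occur at (Q, P) and (R, R); at each, neither player gains by switching.

(Q, P) and (R, R)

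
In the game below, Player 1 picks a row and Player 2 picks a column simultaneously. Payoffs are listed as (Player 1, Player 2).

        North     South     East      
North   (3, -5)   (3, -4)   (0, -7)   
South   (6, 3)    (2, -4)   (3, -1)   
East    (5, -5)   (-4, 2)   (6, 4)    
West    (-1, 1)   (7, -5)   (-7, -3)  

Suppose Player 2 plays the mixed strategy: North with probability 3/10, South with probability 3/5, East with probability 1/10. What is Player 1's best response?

South

Compute Player 1's expected payoff from each pure strategy against the given mix.
North: (3/10)·3 + (3/5)·3 + (1/10)·0 = 27/10
South: (3/10)·6 + (3/5)·2 + (1/10)·3 = 33/10
East: (3/10)·5 + (3/5)·(-4) + (1/10)·6 = -3/10
West: (3/10)·(-1) + (3/5)·7 + (1/10)·(-7) = 16/5
Highest expected payoff is 33/10, from South.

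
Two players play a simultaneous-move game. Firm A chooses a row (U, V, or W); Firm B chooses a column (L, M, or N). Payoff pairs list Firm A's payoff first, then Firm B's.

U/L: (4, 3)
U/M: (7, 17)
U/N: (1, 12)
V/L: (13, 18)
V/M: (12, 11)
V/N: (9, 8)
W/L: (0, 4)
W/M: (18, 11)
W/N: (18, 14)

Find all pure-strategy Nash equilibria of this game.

A profile is a Nash equilibrium when each player is best-responding to the other.
Firm A's best responses — vs L: V (payoff 13); vs M: W (payoff 18); vs N: W (payoff 18).
Firm B's best responses — vs U: M (payoff 17); vs V: L (payoff 18); vs W: N (payoff 14).
Mutual best responses occur at (V, L) and (W, N); at each, neither player gains by switching.

(V, L) and (W, N)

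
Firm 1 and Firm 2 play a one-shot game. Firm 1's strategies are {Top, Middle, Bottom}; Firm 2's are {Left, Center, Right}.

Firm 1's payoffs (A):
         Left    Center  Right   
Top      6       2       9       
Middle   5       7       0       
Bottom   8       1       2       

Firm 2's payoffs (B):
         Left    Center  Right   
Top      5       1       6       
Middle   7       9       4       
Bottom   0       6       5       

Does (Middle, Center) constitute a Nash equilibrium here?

Yes

Holding Firm 2 at Center: Firm 1 gets 7 from Middle, versus 2 from Top, 1 from Bottom. No profitable deviation for Firm 1.
Holding Firm 1 at Middle: Firm 2 gets 9 from Center, versus 7 from Left, 4 from Right. No profitable deviation for Firm 2 either.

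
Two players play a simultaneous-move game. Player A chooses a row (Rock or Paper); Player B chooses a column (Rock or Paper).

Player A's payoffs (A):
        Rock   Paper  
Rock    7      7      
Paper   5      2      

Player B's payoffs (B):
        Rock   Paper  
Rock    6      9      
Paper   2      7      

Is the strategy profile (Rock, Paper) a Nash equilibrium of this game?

Yes

Holding Player B at Paper: Player A gets 7 from Rock, versus 2 from Paper. No profitable deviation for Player A.
Holding Player A at Rock: Player B gets 9 from Paper, versus 6 from Rock. No profitable deviation for Player B either.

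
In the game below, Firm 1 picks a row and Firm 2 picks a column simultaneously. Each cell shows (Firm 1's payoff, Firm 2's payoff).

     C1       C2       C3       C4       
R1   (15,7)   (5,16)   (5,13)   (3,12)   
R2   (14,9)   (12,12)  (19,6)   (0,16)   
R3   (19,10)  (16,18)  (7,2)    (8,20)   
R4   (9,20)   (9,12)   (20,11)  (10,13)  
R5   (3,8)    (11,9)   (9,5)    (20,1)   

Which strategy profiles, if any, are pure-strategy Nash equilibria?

None

Find each player's best response to every opponent strategy; NE are the intersections.
Firm 1's best responses — vs C1: R3 (payoff 19); vs C2: R3 (payoff 16); vs C3: R4 (payoff 20); vs C4: R5 (payoff 20).
Firm 2's best responses — vs R1: C2 (payoff 16); vs R2: C4 (payoff 16); vs R3: C4 (payoff 20); vs R4: C1 (payoff 20); vs R5: C2 (payoff 9).
No cell has both players best-responding. For instance, Firm 1's best reply to C1 is R3, but against R3 Firm 2 prefers C4 over C1.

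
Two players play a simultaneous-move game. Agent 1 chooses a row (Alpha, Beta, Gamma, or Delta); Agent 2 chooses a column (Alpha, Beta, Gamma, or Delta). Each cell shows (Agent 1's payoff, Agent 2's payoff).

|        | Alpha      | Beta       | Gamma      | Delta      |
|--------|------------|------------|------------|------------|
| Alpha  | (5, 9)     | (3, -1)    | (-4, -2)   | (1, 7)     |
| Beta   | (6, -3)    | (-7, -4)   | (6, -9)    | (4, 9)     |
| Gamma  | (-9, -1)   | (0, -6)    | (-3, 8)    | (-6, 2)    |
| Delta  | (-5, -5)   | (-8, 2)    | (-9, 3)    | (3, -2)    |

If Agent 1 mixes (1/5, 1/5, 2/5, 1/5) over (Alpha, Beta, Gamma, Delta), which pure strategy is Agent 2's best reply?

Compute Agent 2's expected payoff from each pure strategy against the given mix.
Alpha: (1/5)·9 + (1/5)·(-3) + (2/5)·(-1) + (1/5)·(-5) = -1/5
Beta: (1/5)·(-1) + (1/5)·(-4) + (2/5)·(-6) + (1/5)·2 = -3
Gamma: (1/5)·(-2) + (1/5)·(-9) + (2/5)·8 + (1/5)·3 = 8/5
Delta: (1/5)·7 + (1/5)·9 + (2/5)·2 + (1/5)·(-2) = 18/5
Highest expected payoff is 18/5, from Delta.

Delta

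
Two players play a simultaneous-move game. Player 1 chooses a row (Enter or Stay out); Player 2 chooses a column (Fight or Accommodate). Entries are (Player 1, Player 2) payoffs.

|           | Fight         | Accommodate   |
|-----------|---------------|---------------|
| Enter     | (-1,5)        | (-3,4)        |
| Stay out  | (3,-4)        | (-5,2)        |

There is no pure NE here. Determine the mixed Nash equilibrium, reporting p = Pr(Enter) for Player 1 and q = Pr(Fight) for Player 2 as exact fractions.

Each player's mixing probability is pinned down by making the *other* player indifferent.
Player 2 indifferent between Fight and Accommodate: p·5 + (1−p)·(-4) = p·4 + (1−p)·2 ⟹ (-4) + 9p = 2 + 2p ⟹ p = 6/7.
Player 1 indifferent between Enter and Stay out: q·(-1) + (1−q)·(-3) = q·3 + (1−q)·(-5) ⟹ (-3) + 2q = (-5) + 8q ⟹ q = 1/3.

p = 6/7, q = 1/3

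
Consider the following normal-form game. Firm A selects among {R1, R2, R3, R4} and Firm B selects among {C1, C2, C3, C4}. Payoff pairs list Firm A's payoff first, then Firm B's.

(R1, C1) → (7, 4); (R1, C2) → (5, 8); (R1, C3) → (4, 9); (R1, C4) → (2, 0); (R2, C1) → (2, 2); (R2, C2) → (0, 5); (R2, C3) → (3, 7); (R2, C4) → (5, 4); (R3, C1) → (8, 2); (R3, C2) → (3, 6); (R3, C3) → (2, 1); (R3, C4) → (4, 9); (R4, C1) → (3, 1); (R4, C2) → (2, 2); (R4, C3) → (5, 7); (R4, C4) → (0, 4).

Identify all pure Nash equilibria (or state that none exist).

Check mutual best responses: a cell is a NE iff neither player can gain by unilaterally deviating.
Firm A's best responses — vs C1: R3 (payoff 8); vs C2: R1 (payoff 5); vs C3: R4 (payoff 5); vs C4: R2 (payoff 5).
Firm B's best responses — vs R1: C3 (payoff 9); vs R2: C3 (payoff 7); vs R3: C4 (payoff 9); vs R4: C3 (payoff 7).
The only mutual best response is (R4, C3); neither player gains by switching there.

(R4, C3)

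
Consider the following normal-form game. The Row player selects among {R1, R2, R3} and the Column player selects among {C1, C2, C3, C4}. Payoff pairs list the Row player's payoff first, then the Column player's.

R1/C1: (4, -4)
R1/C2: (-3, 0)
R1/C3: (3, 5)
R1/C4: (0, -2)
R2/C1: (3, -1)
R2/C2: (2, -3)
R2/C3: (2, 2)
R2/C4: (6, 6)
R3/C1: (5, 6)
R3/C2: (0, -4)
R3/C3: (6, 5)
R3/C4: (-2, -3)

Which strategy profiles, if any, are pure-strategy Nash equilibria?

(R2, C4) and (R3, C1)

A profile is a Nash equilibrium when each player is best-responding to the other.
The Row player's best responses — vs C1: R3 (payoff 5); vs C2: R2 (payoff 2); vs C3: R3 (payoff 6); vs C4: R2 (payoff 6).
The Column player's best responses — vs R1: C3 (payoff 5); vs R2: C4 (payoff 6); vs R3: C1 (payoff 6).
Mutual best responses occur at (R2, C4) and (R3, C1); at each, neither player gains by switching.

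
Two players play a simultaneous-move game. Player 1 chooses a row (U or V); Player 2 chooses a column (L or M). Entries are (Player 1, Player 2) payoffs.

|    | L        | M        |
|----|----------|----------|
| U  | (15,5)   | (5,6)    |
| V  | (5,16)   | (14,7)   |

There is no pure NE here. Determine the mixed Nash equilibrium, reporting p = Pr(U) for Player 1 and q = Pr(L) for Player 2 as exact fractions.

Each player's mixing probability is pinned down by making the *other* player indifferent.
Player 2 indifferent between L and M: p·5 + (1−p)·16 = p·6 + (1−p)·7 ⟹ 16 + (-11)p = 7 + (-1)p ⟹ p = 9/10.
Player 1 indifferent between U and V: q·15 + (1−q)·5 = q·5 + (1−q)·14 ⟹ 5 + 10q = 14 + (-9)q ⟹ q = 9/19.

p = 9/10, q = 9/19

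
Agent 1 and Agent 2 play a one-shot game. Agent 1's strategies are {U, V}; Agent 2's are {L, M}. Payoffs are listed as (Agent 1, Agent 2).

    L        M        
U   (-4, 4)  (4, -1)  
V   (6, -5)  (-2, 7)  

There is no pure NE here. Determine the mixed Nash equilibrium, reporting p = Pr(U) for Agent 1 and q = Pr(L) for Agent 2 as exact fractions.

p = 12/17, q = 3/8

In a mixed NE each player is indifferent between their pure strategies, so the opponent's mix sets the indifference.
Agent 2 indifferent between L and M: p·4 + (1−p)·(-5) = p·(-1) + (1−p)·7 ⟹ (-5) + 9p = 7 + (-8)p ⟹ p = 12/17.
Agent 1 indifferent between U and V: q·(-4) + (1−q)·4 = q·6 + (1−q)·(-2) ⟹ 4 + (-8)q = (-2) + 8q ⟹ q = 3/8.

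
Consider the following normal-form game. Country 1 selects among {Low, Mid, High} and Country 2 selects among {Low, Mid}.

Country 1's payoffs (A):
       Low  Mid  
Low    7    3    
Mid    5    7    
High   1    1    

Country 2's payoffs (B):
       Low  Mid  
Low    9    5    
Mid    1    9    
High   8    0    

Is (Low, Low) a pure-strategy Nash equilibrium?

Holding Country 2 at Low: Country 1 gets 7 from Low, versus 5 from Mid, 1 from High. No profitable deviation for Country 1.
Holding Country 1 at Low: Country 2 gets 9 from Low, versus 5 from Mid. No profitable deviation for Country 2 either.

Yes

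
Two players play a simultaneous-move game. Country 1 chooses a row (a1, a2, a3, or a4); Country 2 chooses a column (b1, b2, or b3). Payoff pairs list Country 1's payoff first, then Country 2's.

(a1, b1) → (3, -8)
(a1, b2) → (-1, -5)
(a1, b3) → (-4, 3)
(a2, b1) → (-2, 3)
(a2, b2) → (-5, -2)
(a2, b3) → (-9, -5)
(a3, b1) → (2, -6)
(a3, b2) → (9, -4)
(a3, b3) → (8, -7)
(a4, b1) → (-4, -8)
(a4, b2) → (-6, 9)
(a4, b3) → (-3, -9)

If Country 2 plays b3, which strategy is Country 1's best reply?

With Country 2 fixed at b3, Country 1's payoffs are: a1 → -4, a2 → -9, a3 → 8, a4 → -3.
The maximum is 8, achieved by a3.

a3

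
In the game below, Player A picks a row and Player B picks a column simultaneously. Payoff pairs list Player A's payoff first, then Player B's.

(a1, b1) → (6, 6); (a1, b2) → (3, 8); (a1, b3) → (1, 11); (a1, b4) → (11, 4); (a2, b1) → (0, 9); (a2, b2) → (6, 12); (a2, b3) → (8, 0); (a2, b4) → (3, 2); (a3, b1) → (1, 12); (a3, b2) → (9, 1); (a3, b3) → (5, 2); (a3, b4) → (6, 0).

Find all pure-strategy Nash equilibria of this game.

None

A profile is a Nash equilibrium when each player is best-responding to the other.
Player A's best responses — vs b1: a1 (payoff 6); vs b2: a3 (payoff 9); vs b3: a2 (payoff 8); vs b4: a1 (payoff 11).
Player B's best responses — vs a1: b3 (payoff 11); vs a2: b2 (payoff 12); vs a3: b1 (payoff 12).
No cell has both players best-responding. For instance, Player A's best reply to b3 is a2, but against a2 Player B prefers b2 over b3.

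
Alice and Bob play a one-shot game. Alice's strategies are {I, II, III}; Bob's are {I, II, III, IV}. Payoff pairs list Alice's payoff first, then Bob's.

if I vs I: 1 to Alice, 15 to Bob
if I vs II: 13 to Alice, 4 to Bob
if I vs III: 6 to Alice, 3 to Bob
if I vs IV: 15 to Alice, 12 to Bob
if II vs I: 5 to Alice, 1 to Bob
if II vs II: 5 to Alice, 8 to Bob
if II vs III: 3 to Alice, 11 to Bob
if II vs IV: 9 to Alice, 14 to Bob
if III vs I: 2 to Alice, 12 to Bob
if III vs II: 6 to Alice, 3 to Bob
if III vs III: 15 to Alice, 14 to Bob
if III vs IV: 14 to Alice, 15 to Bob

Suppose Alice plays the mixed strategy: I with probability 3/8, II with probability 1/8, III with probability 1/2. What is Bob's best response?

Compute Bob's expected payoff from each pure strategy against the given mix.
I: (3/8)·15 + (1/8)·1 + (1/2)·12 = 47/4
II: (3/8)·4 + (1/8)·8 + (1/2)·3 = 4
III: (3/8)·3 + (1/8)·11 + (1/2)·14 = 19/2
IV: (3/8)·12 + (1/8)·14 + (1/2)·15 = 55/4
Highest expected payoff is 55/4, from IV.

IV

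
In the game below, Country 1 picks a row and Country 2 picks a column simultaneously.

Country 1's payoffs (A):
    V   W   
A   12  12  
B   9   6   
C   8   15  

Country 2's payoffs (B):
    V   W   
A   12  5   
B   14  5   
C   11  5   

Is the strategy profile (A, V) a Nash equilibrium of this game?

Holding Country 2 at V: Country 1 gets 12 from A, versus 9 from B, 8 from C. No profitable deviation for Country 1.
Holding Country 1 at A: Country 2 gets 12 from V, versus 5 from W. No profitable deviation for Country 2 either.

Yes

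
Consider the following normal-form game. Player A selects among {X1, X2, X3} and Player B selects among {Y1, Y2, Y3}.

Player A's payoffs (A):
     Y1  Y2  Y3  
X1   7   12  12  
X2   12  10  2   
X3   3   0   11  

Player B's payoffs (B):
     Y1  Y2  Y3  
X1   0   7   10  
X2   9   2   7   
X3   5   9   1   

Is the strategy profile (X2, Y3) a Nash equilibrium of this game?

Holding Player B at Y3: Player A gets 2 from X2 but could get 12 by switching to X1. Player A has a profitable deviation.

No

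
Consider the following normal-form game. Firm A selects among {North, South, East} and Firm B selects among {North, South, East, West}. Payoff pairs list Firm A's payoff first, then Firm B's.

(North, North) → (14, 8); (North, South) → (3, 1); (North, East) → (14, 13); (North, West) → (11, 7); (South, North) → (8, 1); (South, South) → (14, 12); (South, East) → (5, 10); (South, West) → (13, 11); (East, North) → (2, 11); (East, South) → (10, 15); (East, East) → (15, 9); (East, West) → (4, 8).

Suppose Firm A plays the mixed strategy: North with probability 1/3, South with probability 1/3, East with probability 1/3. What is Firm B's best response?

East

Compute Firm B's expected payoff from each pure strategy against the given mix.
North: (1/3)·8 + (1/3)·1 + (1/3)·11 = 20/3
South: (1/3)·1 + (1/3)·12 + (1/3)·15 = 28/3
East: (1/3)·13 + (1/3)·10 + (1/3)·9 = 32/3
West: (1/3)·7 + (1/3)·11 + (1/3)·8 = 26/3
Highest expected payoff is 32/3, from East.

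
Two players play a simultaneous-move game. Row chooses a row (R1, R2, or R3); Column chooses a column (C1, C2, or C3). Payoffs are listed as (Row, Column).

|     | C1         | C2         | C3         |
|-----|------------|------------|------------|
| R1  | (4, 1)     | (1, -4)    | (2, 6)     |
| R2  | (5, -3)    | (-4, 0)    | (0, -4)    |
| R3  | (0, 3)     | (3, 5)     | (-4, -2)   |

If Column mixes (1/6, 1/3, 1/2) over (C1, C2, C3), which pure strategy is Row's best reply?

R1

Compute Row's expected payoff from each pure strategy against the given mix.
R1: (1/6)·4 + (1/3)·1 + (1/2)·2 = 2
R2: (1/6)·5 + (1/3)·(-4) + (1/2)·0 = -1/2
R3: (1/6)·0 + (1/3)·3 + (1/2)·(-4) = -1
Highest expected payoff is 2, from R1.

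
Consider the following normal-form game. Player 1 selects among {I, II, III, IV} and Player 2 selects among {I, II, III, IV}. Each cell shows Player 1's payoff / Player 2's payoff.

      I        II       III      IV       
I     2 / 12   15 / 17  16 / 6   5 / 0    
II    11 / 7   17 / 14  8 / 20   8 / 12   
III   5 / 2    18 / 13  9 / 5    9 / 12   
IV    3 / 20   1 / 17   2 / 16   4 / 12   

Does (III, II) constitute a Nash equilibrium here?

Holding Player 2 at II: Player 1 gets 18 from III, versus 15 from I, 17 from II, 1 from IV. No profitable deviation for Player 1.
Holding Player 1 at III: Player 2 gets 13 from II, versus 2 from I, 5 from III, 12 from IV. No profitable deviation for Player 2 either.

Yes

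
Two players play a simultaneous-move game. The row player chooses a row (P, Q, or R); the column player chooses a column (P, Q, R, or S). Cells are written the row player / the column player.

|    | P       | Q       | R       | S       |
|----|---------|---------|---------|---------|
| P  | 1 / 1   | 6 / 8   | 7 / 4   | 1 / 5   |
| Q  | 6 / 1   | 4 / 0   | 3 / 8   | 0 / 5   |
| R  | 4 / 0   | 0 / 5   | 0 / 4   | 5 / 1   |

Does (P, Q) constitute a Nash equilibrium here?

Holding the column player at Q: the row player gets 6 from P, versus 4 from Q, 0 from R. No profitable deviation for the row player.
Holding the row player at P: the column player gets 8 from Q, versus 1 from P, 4 from R, 5 from S. No profitable deviation for the column player either.

Yes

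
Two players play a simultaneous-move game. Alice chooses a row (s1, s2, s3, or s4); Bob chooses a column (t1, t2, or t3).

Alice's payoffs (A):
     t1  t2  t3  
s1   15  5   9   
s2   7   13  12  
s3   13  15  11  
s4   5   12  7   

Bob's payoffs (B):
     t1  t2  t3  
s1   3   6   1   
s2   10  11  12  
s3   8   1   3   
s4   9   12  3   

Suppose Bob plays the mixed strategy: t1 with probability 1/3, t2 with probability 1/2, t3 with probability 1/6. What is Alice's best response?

s3

Alice's best reply maximizes expected payoff against the mix.
s1: (1/3)·15 + (1/2)·5 + (1/6)·9 = 9
s2: (1/3)·7 + (1/2)·13 + (1/6)·12 = 65/6
s3: (1/3)·13 + (1/2)·15 + (1/6)·11 = 41/3
s4: (1/3)·5 + (1/2)·12 + (1/6)·7 = 53/6
Highest expected payoff is 41/3, from s3.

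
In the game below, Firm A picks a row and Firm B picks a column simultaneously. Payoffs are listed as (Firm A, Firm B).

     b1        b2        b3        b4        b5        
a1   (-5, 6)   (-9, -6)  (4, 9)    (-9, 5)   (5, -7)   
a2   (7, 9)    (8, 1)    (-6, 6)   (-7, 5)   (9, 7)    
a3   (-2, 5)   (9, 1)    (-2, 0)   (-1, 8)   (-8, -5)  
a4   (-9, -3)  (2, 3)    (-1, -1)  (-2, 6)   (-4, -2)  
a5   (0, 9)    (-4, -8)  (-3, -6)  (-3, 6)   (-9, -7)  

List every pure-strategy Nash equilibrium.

Find each player's best response to every opponent strategy; NE are the intersections.
Firm A's best responses — vs b1: a2 (payoff 7); vs b2: a3 (payoff 9); vs b3: a1 (payoff 4); vs b4: a3 (payoff -1); vs b5: a2 (payoff 9).
Firm B's best responses — vs a1: b3 (payoff 9); vs a2: b1 (payoff 9); vs a3: b4 (payoff 8); vs a4: b4 (payoff 6); vs a5: b1 (payoff 9).
Mutual best responses occur at (a1, b3), (a2, b1), and (a3, b4); at each, neither player gains by switching.

(a1, b3), (a2, b1), and (a3, b4)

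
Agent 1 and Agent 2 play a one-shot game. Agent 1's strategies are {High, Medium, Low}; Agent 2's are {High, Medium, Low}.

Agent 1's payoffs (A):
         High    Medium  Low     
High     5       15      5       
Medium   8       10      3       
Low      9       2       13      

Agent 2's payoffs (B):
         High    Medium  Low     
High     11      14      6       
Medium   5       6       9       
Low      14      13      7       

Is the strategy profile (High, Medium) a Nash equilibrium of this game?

Yes

Holding Agent 2 at Medium: Agent 1 gets 15 from High, versus 10 from Medium, 2 from Low. No profitable deviation for Agent 1.
Holding Agent 1 at High: Agent 2 gets 14 from Medium, versus 11 from High, 6 from Low. No profitable deviation for Agent 2 either.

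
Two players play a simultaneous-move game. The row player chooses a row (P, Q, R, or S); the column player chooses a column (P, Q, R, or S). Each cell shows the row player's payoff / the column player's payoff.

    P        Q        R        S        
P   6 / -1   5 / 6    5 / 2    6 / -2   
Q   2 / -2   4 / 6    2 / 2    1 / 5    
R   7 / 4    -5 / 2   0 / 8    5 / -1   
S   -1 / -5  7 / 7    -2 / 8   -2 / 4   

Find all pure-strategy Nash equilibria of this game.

There is no pure-strategy Nash equilibrium

A profile is a Nash equilibrium when each player is best-responding to the other.
The row player's best responses — vs P: R (payoff 7); vs Q: S (payoff 7); vs R: P (payoff 5); vs S: P (payoff 6).
The column player's best responses — vs P: Q (payoff 6); vs Q: Q (payoff 6); vs R: R (payoff 8); vs S: R (payoff 8).
No cell has both players best-responding. For instance, the row player's best reply to Q is S, but against S the column player prefers R over Q.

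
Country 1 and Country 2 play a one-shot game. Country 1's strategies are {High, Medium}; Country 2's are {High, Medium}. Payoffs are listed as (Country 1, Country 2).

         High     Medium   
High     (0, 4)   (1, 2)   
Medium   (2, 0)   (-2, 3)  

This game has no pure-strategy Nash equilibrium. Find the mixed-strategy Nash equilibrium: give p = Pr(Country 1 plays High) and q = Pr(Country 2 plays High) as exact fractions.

Each player's mixing probability is pinned down by making the *other* player indifferent.
Country 2 indifferent between High and Medium: p·4 + (1−p)·0 = p·2 + (1−p)·3 ⟹ 0 + 4p = 3 + (-1)p ⟹ p = 3/5.
Country 1 indifferent between High and Medium: q·0 + (1−q)·1 = q·2 + (1−q)·(-2) ⟹ 1 + (-1)q = (-2) + 4q ⟹ q = 3/5.

p = 3/5, q = 3/5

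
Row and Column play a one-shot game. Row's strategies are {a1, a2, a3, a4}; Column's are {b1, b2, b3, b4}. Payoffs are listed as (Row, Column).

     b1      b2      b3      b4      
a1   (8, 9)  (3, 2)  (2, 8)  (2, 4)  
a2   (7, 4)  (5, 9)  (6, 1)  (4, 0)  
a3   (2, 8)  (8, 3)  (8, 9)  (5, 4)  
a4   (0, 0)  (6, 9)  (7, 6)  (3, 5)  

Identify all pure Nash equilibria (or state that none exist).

A profile is a Nash equilibrium when each player is best-responding to the other.
Row's best responses — vs b1: a1 (payoff 8); vs b2: a3 (payoff 8); vs b3: a3 (payoff 8); vs b4: a3 (payoff 5).
Column's best responses — vs a1: b1 (payoff 9); vs a2: b2 (payoff 9); vs a3: b3 (payoff 9); vs a4: b2 (payoff 9).
Mutual best responses occur at (a1, b1) and (a3, b3); at each, neither player gains by switching.

(a1, b1) and (a3, b3)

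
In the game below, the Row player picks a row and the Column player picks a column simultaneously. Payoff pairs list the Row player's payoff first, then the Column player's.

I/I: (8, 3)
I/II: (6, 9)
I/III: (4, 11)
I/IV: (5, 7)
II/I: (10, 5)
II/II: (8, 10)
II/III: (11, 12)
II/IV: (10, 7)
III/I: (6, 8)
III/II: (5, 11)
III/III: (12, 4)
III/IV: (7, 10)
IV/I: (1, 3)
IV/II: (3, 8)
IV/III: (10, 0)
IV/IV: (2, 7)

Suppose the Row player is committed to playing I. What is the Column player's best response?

III

With the Row player fixed at I, the Column player's payoffs are: I → 3, II → 9, III → 11, IV → 7.
The maximum is 11, achieved by III.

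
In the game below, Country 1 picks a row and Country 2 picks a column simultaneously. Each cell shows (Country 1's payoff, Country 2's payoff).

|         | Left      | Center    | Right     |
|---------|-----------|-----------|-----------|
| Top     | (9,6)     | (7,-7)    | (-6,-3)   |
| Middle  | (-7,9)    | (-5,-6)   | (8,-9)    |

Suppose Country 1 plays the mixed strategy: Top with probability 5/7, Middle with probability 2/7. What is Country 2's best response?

Left

Compute Country 2's expected payoff from each pure strategy against the given mix.
Left: (5/7)·6 + (2/7)·9 = 48/7
Center: (5/7)·(-7) + (2/7)·(-6) = -47/7
Right: (5/7)·(-3) + (2/7)·(-9) = -33/7
Highest expected payoff is 48/7, from Left.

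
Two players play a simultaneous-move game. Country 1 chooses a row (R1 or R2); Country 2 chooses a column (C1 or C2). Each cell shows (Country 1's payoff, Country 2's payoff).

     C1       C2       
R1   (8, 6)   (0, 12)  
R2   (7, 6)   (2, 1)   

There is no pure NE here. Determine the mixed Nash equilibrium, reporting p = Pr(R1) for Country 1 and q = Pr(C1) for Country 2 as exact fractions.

p = 5/11, q = 2/3

Each player's mixing probability is pinned down by making the *other* player indifferent.
Country 2 indifferent between C1 and C2: p·6 + (1−p)·6 = p·12 + (1−p)·1 ⟹ 6 + 0p = 1 + 11p ⟹ p = 5/11.
Country 1 indifferent between R1 and R2: q·8 + (1−q)·0 = q·7 + (1−q)·2 ⟹ 0 + 8q = 2 + 5q ⟹ q = 2/3.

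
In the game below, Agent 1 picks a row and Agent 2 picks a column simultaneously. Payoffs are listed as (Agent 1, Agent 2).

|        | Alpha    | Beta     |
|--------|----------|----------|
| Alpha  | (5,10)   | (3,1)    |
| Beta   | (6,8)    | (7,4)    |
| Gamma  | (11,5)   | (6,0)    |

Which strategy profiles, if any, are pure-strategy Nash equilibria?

(Gamma, Alpha)

A profile is a Nash equilibrium when each player is best-responding to the other.
Agent 1's best responses — vs Alpha: Gamma (payoff 11); vs Beta: Beta (payoff 7).
Agent 2's best responses — vs Alpha: Alpha (payoff 10); vs Beta: Alpha (payoff 8); vs Gamma: Alpha (payoff 5).
The only mutual best response is (Gamma, Alpha); neither player gains by switching there.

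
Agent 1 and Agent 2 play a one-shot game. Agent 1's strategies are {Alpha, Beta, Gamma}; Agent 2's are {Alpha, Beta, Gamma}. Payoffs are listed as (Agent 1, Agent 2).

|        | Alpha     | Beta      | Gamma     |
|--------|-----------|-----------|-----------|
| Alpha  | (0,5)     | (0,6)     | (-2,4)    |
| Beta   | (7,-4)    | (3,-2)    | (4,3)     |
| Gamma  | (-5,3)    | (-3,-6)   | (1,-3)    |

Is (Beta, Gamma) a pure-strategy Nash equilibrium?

Holding Agent 2 at Gamma: Agent 1 gets 4 from Beta, versus -2 from Alpha, 1 from Gamma. No profitable deviation for Agent 1.
Holding Agent 1 at Beta: Agent 2 gets 3 from Gamma, versus -4 from Alpha, -2 from Beta. No profitable deviation for Agent 2 either.

Yes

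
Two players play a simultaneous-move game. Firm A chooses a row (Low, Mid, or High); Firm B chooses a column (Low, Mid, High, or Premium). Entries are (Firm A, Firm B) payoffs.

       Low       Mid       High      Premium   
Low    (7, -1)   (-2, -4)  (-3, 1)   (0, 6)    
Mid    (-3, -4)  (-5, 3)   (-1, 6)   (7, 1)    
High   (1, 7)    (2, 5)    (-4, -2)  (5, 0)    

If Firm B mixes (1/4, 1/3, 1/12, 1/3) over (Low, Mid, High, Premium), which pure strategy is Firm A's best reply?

Compute Firm A's expected payoff from each pure strategy against the given mix.
Low: (1/4)·7 + (1/3)·(-2) + (1/12)·(-3) + (1/3)·0 = 5/6
Mid: (1/4)·(-3) + (1/3)·(-5) + (1/12)·(-1) + (1/3)·7 = -1/6
High: (1/4)·1 + (1/3)·2 + (1/12)·(-4) + (1/3)·5 = 9/4
Highest expected payoff is 9/4, from High.

High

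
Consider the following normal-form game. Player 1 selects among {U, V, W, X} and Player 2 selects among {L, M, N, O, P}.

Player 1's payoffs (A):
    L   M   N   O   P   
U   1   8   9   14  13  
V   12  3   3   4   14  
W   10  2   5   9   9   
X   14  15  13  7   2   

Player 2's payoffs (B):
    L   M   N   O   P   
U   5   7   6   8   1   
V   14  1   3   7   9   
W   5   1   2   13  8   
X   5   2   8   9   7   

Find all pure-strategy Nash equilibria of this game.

(U, O)

Find each player's best response to every opponent strategy; NE are the intersections.
Player 1's best responses — vs L: X (payoff 14); vs M: X (payoff 15); vs N: X (payoff 13); vs O: U (payoff 14); vs P: V (payoff 14).
Player 2's best responses — vs U: O (payoff 8); vs V: L (payoff 14); vs W: O (payoff 13); vs X: O (payoff 9).
The only mutual best response is (U, O); neither player gains by switching there.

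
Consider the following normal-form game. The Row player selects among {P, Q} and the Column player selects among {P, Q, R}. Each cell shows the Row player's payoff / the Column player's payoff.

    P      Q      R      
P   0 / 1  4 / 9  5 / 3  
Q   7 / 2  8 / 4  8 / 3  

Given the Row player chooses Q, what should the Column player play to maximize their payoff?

With the Row player fixed at Q, the Column player's payoffs are: P → 2, Q → 4, R → 3.
The maximum is 4, achieved by Q.

Q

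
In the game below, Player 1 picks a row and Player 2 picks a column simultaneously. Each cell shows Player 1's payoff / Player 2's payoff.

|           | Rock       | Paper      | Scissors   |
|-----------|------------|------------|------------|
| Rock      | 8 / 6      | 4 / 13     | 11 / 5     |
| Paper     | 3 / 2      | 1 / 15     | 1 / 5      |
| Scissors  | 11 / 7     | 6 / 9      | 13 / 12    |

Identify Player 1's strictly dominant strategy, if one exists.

Scissors

Check whether one of Player 1's strategies beats all alternatives regardless of what the opponent does.
Scissors strictly dominates: vs Rock: 11 > each of {8, 3}; vs Paper: 6 > each of {4, 1}; vs Scissors: 13 > each of {11, 1}.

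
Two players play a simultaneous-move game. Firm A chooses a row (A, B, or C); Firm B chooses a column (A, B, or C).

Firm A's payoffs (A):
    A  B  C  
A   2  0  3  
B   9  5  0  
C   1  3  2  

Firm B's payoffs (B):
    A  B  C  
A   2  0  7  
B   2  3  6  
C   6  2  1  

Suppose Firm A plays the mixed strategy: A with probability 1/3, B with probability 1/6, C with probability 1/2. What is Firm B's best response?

A

Firm B's best reply maximizes expected payoff against the mix.
A: (1/3)·2 + (1/6)·2 + (1/2)·6 = 4
B: (1/3)·0 + (1/6)·3 + (1/2)·2 = 3/2
C: (1/3)·7 + (1/6)·6 + (1/2)·1 = 23/6
Highest expected payoff is 4, from A.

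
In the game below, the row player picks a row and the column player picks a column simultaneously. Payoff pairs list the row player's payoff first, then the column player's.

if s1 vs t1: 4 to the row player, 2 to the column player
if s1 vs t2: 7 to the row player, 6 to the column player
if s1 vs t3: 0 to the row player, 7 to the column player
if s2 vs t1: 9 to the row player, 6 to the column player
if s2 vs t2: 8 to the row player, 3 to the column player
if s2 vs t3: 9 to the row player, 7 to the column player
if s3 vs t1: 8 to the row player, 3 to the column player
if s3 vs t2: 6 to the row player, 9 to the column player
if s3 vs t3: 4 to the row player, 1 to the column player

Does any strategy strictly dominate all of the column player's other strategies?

No strictly dominant strategy

A strategy is strictly dominant if it gives the column player a strictly higher payoff than every other strategy, against every choice by the opponent.
t1 is not dominant: against s1, t2 gives 6 > 2.
t2 is not dominant: against s1, t3 gives 7 > 6.
t3 is not dominant: against s3, t1 gives 3 > 1.
No single strategy is best against every opponent action.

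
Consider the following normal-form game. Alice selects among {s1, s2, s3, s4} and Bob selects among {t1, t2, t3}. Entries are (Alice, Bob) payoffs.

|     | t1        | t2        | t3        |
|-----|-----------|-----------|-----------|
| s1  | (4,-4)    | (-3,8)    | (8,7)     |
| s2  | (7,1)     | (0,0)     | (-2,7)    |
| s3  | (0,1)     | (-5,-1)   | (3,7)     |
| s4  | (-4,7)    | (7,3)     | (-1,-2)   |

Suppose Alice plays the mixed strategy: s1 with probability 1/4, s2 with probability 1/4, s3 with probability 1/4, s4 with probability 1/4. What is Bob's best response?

t3

Bob's best reply maximizes expected payoff against the mix.
t1: (1/4)·(-4) + (1/4)·1 + (1/4)·1 + (1/4)·7 = 5/4
t2: (1/4)·8 + (1/4)·0 + (1/4)·(-1) + (1/4)·3 = 5/2
t3: (1/4)·7 + (1/4)·7 + (1/4)·7 + (1/4)·(-2) = 19/4
Highest expected payoff is 19/4, from t3.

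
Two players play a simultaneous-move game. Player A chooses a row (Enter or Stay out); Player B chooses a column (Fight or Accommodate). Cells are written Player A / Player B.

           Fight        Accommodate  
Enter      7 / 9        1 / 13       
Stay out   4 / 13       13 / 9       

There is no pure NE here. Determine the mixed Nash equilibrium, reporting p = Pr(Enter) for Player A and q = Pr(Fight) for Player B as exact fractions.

Each player's mixing probability is pinned down by making the *other* player indifferent.
Player B indifferent between Fight and Accommodate: p·9 + (1−p)·13 = p·13 + (1−p)·9 ⟹ 13 + (-4)p = 9 + 4p ⟹ p = 1/2.
Player A indifferent between Enter and Stay out: q·7 + (1−q)·1 = q·4 + (1−q)·13 ⟹ 1 + 6q = 13 + (-9)q ⟹ q = 4/5.

p = 1/2, q = 4/5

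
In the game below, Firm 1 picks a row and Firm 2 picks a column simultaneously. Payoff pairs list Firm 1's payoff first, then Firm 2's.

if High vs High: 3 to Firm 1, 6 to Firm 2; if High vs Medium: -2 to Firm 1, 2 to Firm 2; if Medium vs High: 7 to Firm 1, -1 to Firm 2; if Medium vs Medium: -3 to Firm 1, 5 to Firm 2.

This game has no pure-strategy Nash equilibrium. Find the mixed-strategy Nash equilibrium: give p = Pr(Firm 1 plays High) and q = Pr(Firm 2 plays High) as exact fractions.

p = 3/5, q = 1/5

In a mixed NE each player is indifferent between their pure strategies, so the opponent's mix sets the indifference.
Firm 2 indifferent between High and Medium: p·6 + (1−p)·(-1) = p·2 + (1−p)·5 ⟹ (-1) + 7p = 5 + (-3)p ⟹ p = 3/5.
Firm 1 indifferent between High and Medium: q·3 + (1−q)·(-2) = q·7 + (1−q)·(-3) ⟹ (-2) + 5q = (-3) + 10q ⟹ q = 1/5.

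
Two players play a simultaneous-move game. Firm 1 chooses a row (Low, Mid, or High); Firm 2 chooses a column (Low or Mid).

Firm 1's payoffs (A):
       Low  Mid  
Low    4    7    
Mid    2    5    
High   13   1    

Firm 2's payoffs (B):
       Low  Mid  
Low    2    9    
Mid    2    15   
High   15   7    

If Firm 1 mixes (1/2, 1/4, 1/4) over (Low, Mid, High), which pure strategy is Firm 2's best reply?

Mid

Compute Firm 2's expected payoff from each pure strategy against the given mix.
Low: (1/2)·2 + (1/4)·2 + (1/4)·15 = 21/4
Mid: (1/2)·9 + (1/4)·15 + (1/4)·7 = 10
Highest expected payoff is 10, from Mid.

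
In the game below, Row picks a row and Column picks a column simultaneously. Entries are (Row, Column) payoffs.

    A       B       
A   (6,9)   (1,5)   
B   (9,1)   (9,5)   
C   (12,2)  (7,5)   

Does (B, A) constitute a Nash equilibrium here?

Holding Column at A: Row gets 9 from B but could get 12 by switching to C. Row has a profitable deviation.

No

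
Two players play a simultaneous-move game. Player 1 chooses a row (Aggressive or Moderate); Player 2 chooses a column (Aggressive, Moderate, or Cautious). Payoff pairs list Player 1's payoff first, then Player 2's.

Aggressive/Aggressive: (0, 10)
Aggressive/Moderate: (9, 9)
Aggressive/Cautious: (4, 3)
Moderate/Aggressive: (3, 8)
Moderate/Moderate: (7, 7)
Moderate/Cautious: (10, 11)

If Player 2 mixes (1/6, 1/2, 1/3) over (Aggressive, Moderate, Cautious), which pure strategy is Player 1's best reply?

Moderate

Player 1's best reply maximizes expected payoff against the mix.
Aggressive: (1/6)·0 + (1/2)·9 + (1/3)·4 = 35/6
Moderate: (1/6)·3 + (1/2)·7 + (1/3)·10 = 22/3
Highest expected payoff is 22/3, from Moderate.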